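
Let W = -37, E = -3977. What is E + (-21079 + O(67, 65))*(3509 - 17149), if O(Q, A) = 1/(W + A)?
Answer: 2012591671/7 ≈ 2.8751e+8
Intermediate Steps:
O(Q, A) = 1/(-37 + A)
E + (-21079 + O(67, 65))*(3509 - 17149) = -3977 + (-21079 + 1/(-37 + 65))*(3509 - 17149) = -3977 + (-21079 + 1/28)*(-13640) = -3977 - 590211/28*(-13640) = -3977 + 2012619510/7 = 2012591671/7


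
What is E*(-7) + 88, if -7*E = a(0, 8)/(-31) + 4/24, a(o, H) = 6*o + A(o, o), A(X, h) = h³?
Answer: 529/6 ≈ 88.167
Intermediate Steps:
a(o, H) = o³ + 6*o (a(o, H) = 6*o + o³ = o³ + 6*o)
E = -1/42 (E = -((0*(6 + 0²))/(-31) + 4/24)/7 = -((0*(6 + 0))*(-1/31) + 4*(1/24))/7 = -((0*6)*(-1/31) + ⅙)/7 = -(0*(-1/31) + ⅙)/7 = -(0 + ⅙)/7 = -⅐*⅙ = -1/42 ≈ -0.023810)
E*(-7) + 88 = -1/42*(-7) + 88 = ⅙ + 88 = 529/6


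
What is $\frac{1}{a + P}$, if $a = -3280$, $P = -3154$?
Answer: $- \frac{1}{6434} \approx -0.00015542$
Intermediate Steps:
$\frac{1}{a + P} = \frac{1}{-3280 - 3154} = \frac{1}{-6434} = - \frac{1}{6434}$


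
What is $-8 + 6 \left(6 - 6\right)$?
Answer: $-8$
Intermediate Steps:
$-8 + 6 \left(6 - 6\right) = -8 + 6 \cdot 0 = -8 + 0 = -8$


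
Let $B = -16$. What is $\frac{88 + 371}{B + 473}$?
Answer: $\frac{459}{457} \approx 1.0044$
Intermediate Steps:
$\frac{88 + 371}{B + 473} = \frac{88 + 371}{-16 + 473} = \frac{459}{457}$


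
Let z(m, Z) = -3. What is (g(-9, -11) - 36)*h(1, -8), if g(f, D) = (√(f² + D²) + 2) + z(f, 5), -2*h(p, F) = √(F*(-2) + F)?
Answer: √2*(37 - √202) ≈ 32.226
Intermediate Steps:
h(p, F) = -√(-F)/2 (h(p, F) = -√(F*(-2) + F)/2 = -√(-2*F + F)/2 = -√(-F)/2)
g(f, D) = -1 + √(D² + f²) (g(f, D) = (√(f² + D²) + 2) - 3 = (√(D² + f²) + 2) - 3 = (2 + √(D² + f²)) - 3 = -1 + √(D² + f²))
(g(-9, -11) - 36)*h(1, -8) = ((-1 + √((-11)² + (-9)²)) - 36)*(-√8/2) = ((-1 + √(121 + 81)) - 36)*(-√2) = ((-1 + √202) - 36)*(-√2) = (-37 + √202)*(-√2) = -√2*(-37 + √202)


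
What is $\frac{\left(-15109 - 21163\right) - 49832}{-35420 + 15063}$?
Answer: $\frac{86104}{20357} \approx 4.2297$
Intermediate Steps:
$\frac{\left(-15109 - 21163\right) - 49832}{-35420 + 15063} = \frac{\left(-15109 - 21163\right) - 49832}{-20357} = \left(-36272 - 49832\right) \left(- \frac{1}{20357}\right) = \left(-86104\right) \left(- \frac{1}{20357}\right) = \frac{86104}{20357}$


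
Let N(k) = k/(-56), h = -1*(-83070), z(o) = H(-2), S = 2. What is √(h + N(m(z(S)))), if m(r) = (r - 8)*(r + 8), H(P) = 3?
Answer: 5*√2605106/28 ≈ 288.22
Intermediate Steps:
z(o) = 3
m(r) = (-8 + r)*(8 + r)
h = 83070
N(k) = -k/56 (N(k) = k*(-1/56) = -k/56)
√(h + N(m(z(S)))) = √(83070 - (-64 + 3²)/56) = √(83070 - (-64 + 9)/56) = √(83070 - 1/56*(-55)) = √(83070 + 55/56) = √(4651975/56) = 5*√2605106/28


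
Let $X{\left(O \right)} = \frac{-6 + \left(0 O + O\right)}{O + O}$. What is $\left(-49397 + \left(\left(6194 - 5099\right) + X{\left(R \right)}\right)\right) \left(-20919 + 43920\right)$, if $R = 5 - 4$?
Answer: $- \frac{2222103609}{2} \approx -1.1111 \cdot 10^{9}$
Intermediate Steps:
$R = 1$ ($R = 5 - 4 = 1$)
$X{\left(O \right)} = \frac{-6 + O}{2 O}$ ($X{\left(O \right)} = \frac{-6 + \left(0 + O\right)}{2 O} = \left(-6 + O\right) \frac{1}{2 O} = \frac{-6 + O}{2 O}$)
$\left(-49397 + \left(\left(6194 - 5099\right) + X{\left(R \right)}\right)\right) \left(-20919 + 43920\right) = \left(-49397 + \left(\left(6194 - 5099\right) + \frac{-6 + 1}{2 \cdot 1}\right)\right) \left(-20919 + 43920\right) = \left(-49397 + \left(1095 + \frac{1}{2} \cdot 1 \left(-5\right)\right)\right) 23001 = \left(-49397 + \left(1095 - \frac{5}{2}\right)\right) 23001 = \left(-49397 + \frac{2185}{2}\right) 23001 = \left(- \frac{96609}{2}\right) 23001 = - \frac{2222103609}{2}$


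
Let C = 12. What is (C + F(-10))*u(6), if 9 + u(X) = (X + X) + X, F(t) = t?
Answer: 18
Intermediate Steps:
u(X) = -9 + 3*X (u(X) = -9 + ((X + X) + X) = -9 + (2*X + X) = -9 + 3*X)
(C + F(-10))*u(6) = (12 - 10)*(-9 + 3*6) = 2*(-9 + 18) = 2*9 = 18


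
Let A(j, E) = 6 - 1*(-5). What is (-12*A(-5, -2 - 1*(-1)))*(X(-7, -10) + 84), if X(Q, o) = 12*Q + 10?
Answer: -1320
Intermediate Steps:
X(Q, o) = 10 + 12*Q
A(j, E) = 11 (A(j, E) = 6 + 5 = 11)
(-12*A(-5, -2 - 1*(-1)))*(X(-7, -10) + 84) = (-12*11)*((10 + 12*(-7)) + 84) = -132*((10 - 84) + 84) = -132*(-74 + 84) = -132*10 = -1320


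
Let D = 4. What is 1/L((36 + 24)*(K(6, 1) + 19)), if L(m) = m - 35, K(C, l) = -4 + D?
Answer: 1/1105 ≈ 0.00090498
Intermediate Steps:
K(C, l) = 0 (K(C, l) = -4 + 4 = 0)
L(m) = -35 + m
1/L((36 + 24)*(K(6, 1) + 19)) = 1/(-35 + (36 + 24)*(0 + 19)) = 1/(-35 + 60*19) = 1/(-35 + 1140) = 1/1105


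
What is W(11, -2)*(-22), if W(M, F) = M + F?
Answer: -198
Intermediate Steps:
W(M, F) = F + M
W(11, -2)*(-22) = (-2 + 11)*(-22) = 9*(-22) = -198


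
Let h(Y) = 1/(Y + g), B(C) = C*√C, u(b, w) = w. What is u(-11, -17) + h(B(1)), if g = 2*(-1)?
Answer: -18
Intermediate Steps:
B(C) = C^(3/2)
g = -2
h(Y) = 1/(-2 + Y) (h(Y) = 1/(Y - 2) = 1/(-2 + Y))
u(-11, -17) + h(B(1)) = -17 + 1/(-2 + 1^(3/2)) = -17 + 1/(-2 + 1) = -17 + 1/(-1) = -17 - 1 = -18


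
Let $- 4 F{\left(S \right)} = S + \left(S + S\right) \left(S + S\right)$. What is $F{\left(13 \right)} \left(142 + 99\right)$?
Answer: $- \frac{166049}{4} \approx -41512.0$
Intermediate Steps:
$F{\left(S \right)} = - S^{2} - \frac{S}{4}$ ($F{\left(S \right)} = - \frac{S + \left(S + S\right) \left(S + S\right)}{4} = - \frac{S + 2 S 2 S}{4} = - \frac{S + 4 S^{2}}{4} = - S^{2} - \frac{S}{4}$)
$F{\left(13 \right)} \left(142 + 99\right) = \left(-1\right) 13 \left(\frac{1}{4} + 13\right) \left(142 + 99\right) = \left(-1\right) 13 \cdot \frac{53}{4} \cdot 241 = \left(- \frac{689}{4}\right) 241 = - \frac{166049}{4}$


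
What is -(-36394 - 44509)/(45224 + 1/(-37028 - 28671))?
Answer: 5315246197/2971171575 ≈ 1.7889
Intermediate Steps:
-(-36394 - 44509)/(45224 + 1/(-37028 - 28671)) = -(-80903)/(45224 + 1/(-65699)) = -(-80903)/(45224 - 1/65699) = -(-80903)/2971171575/65699 = -(-80903)*65699/2971171575 = -1*(-5315246197/2971171575) = 5315246197/2971171575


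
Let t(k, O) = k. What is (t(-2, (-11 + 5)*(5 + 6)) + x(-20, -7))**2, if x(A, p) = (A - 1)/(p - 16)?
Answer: 625/529 ≈ 1.1815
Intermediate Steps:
x(A, p) = (-1 + A)/(-16 + p)
(t(-2, (-11 + 5)*(5 + 6)) + x(-20, -7))**2 = (-2 + (-1 - 20)/(-16 - 7))**2 = (-2 - 21/(-23))**2 = (-2 - 1/23*(-21))**2 = (-2 + 21/23)**2 = (-25/23)**2 = 625/529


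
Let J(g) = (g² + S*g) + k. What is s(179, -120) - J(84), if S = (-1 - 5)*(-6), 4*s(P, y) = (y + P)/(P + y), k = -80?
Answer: -39999/4 ≈ -9999.8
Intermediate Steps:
s(P, y) = ¼ (s(P, y) = ((y + P)/(P + y))/4 = ((P + y)/(P + y))/4 = (¼)*1 = ¼)
S = 36 (S = -6*(-6) = 36)
J(g) = -80 + g² + 36*g (J(g) = (g² + 36*g) - 80 = -80 + g² + 36*g)
s(179, -120) - J(84) = ¼ - (-80 + 84² + 36*84) = ¼ - (-80 + 7056 + 3024) = ¼ - 1*10000 = ¼ - 10000 = -39999/4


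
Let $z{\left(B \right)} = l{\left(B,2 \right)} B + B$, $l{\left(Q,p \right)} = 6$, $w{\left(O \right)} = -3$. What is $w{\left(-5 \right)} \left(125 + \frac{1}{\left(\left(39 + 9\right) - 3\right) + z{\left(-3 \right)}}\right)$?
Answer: $- \frac{3001}{8} \approx -375.13$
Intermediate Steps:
$z{\left(B \right)} = 7 B$ ($z{\left(B \right)} = 6 B + B = 7 B$)
$w{\left(-5 \right)} \left(125 + \frac{1}{\left(\left(39 + 9\right) - 3\right) + z{\left(-3 \right)}}\right) = - 3 \left(125 + \frac{1}{\left(\left(39 + 9\right) - 3\right) + 7 \left(-3\right)}\right) = - 3 \left(125 + \frac{1}{\left(48 - 3\right) - 21}\right) = - 3 \left(125 + \frac{1}{45 - 21}\right) = - 3 \left(125 + \frac{1}{24}\right) = \left(-3\right) \frac{3001}{24} = - \frac{3001}{8}$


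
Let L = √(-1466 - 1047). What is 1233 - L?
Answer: 1233 - I*√2513 ≈ 1233.0 - 50.13*I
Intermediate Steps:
L = I*√2513 (L = √(-2513) = I*√2513 ≈ 50.13*I)
1233 - L = 1233 - I*√2513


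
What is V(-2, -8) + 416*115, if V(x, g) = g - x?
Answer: 47834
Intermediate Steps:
V(-2, -8) + 416*115 = (-8 - 1*(-2)) + 416*115 = (-8 + 2) + 47840 = -6 + 47840 = 47834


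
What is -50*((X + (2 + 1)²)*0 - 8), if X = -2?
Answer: 400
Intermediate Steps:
-50*((X + (2 + 1)²)*0 - 8) = -50*((-2 + (2 + 1)²)*0 - 8) = -50*((-2 + 3²)*0 - 8) = -50*((-2 + 9)*0 - 8) = -50*(7*0 - 8) = -50*(0 - 8) = -50*(-8) = 400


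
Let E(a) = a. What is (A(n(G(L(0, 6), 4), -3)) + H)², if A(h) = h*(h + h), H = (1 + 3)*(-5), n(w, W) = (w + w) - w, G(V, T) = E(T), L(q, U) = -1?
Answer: 144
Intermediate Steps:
G(V, T) = T
n(w, W) = w (n(w, W) = 2*w - w = w)
H = -20 (H = 4*(-5) = -20)
A(h) = 2*h² (A(h) = h*(2*h) = 2*h²)
(A(n(G(L(0, 6), 4), -3)) + H)² = (2*4² - 20)² = (2*16 - 20)² = (32 - 20)² = 12² = 144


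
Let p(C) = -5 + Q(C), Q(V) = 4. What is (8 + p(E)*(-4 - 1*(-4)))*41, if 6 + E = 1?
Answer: 328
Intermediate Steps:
E = -5 (E = -6 + 1 = -5)
p(C) = -1 (p(C) = -5 + 4 = -1)
(8 + p(E)*(-4 - 1*(-4)))*41 = (8 - (-4 - 1*(-4)))*41 = (8 - (-4 + 4))*41 = (8 - 1*0)*41 = (8 + 0)*41 = 8*41 = 328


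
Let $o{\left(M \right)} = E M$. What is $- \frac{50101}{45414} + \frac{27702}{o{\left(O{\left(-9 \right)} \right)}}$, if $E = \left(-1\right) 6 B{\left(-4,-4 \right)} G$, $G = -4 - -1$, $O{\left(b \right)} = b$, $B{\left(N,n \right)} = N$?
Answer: $\frac{3782695}{90828} \approx 41.647$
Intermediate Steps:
$G = -3$ ($G = -4 + 1 = -3$)
$E = -72$ ($E = \left(-1\right) 6 \left(-4\right) \left(-3\right) = \left(-6\right) \left(-4\right) \left(-3\right) = 24 \left(-3\right) = -72$)
$o{\left(M \right)} = - 72 M$
$- \frac{50101}{45414} + \frac{27702}{o{\left(O{\left(-9 \right)} \right)}} = - \frac{50101}{45414} + \frac{27702}{\left(-72\right) \left(-9\right)} = \left(-50101\right) \frac{1}{45414} + \frac{27702}{648} = - \frac{50101}{45414} + 27702 \cdot \frac{1}{648} = - \frac{50101}{45414} + \frac{171}{4} = \frac{3782695}{90828}$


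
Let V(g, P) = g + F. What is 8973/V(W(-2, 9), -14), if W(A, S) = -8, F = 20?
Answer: 2991/4 ≈ 747.75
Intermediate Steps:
V(g, P) = 20 + g (V(g, P) = g + 20 = 20 + g)
8973/V(W(-2, 9), -14) = 8973/(20 - 8) = 8973/12 = 8973*(1/12) = 2991/4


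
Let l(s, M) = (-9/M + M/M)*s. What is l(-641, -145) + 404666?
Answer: 58577856/145 ≈ 4.0399e+5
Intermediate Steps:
l(s, M) = s*(1 - 9/M) (l(s, M) = (-9/M + 1)*s = (1 - 9/M)*s = s*(1 - 9/M))
l(-641, -145) + 404666 = -641*(-9 - 145)/(-145) + 404666 = -641*(-1/145)*(-154) + 404666 = -98714/145 + 404666 = 58577856/145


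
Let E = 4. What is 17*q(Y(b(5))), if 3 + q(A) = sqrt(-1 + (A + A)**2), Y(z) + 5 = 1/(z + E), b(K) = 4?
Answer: -51 + 17*sqrt(1505)/4 ≈ 113.88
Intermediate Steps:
Y(z) = -5 + 1/(4 + z) (Y(z) = -5 + 1/(z + 4) = -5 + 1/(4 + z))
q(A) = -3 + sqrt(-1 + 4*A**2) (q(A) = -3 + sqrt(-1 + (A + A)**2) = -3 + sqrt(-1 + (2*A)**2) = -3 + sqrt(-1 + 4*A**2))
17*q(Y(b(5))) = 17*(-3 + sqrt(-1 + 4*((-19 - 5*4)/(4 + 4))**2)) = 17*(-3 + sqrt(-1 + 4*((-19 - 20)/8)**2)) = 17*(-3 + sqrt(-1 + 4*((1/8)*(-39))**2)) = 17*(-3 + sqrt(-1 + 4*(-39/8)**2)) = 17*(-3 + sqrt(-1 + 4*(1521/64))) = 17*(-3 + sqrt(-1 + 1521/16)) = 17*(-3 + sqrt(1505/16)) = 17*(-3 + sqrt(1505)/4) = -51 + 17*sqrt(1505)/4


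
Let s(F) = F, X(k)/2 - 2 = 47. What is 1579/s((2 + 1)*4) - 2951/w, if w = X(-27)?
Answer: 59665/588 ≈ 101.47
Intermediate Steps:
X(k) = 98 (X(k) = 4 + 2*47 = 4 + 94 = 98)
w = 98
1579/s((2 + 1)*4) - 2951/w = 1579/(((2 + 1)*4)) - 2951/98 = 1579/((3*4)) - 2951*1/98 = 1579/12 - 2951/98 = 59665/588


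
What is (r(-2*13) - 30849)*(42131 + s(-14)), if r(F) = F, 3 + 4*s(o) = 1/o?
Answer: -72843171375/56 ≈ -1.3008e+9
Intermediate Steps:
s(o) = -3/4 + 1/(4*o)
(r(-2*13) - 30849)*(42131 + s(-14)) = (-2*13 - 30849)*(42131 + (1/4)*(1 - 3*(-14))/(-14)) = (-26 - 30849)*(42131 + (1/4)*(-1/14)*(1 + 42)) = -30875*(42131 + (1/4)*(-1/14)*43) = -30875*(42131 - 43/56) = -30875*2359293/56 = -72843171375/56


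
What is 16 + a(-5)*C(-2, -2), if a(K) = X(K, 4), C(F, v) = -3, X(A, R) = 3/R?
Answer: 55/4 ≈ 13.750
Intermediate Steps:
a(K) = 3/4
16 + a(-5)*C(-2, -2) = 16 + (3/4)*(-3) = 16 - 9/4 = 55/4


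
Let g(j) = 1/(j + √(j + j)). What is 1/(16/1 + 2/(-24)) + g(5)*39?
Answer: 2495/191 - 13*√10/5 ≈ 4.8409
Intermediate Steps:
g(j) = 1/(j + √2*√j) (g(j) = 1/(j + √(2*j)) = 1/(j + √2*√j))
1/(16/1 + 2/(-24)) + g(5)*39 = 1/(16/1 + 2/(-24)) + 39/(5 + √2*√5) = 1/(16*1 + 2*(-1/24)) + 39/(5 + √10) = 1/(16 - 1/12) + 39/(5 + √10) = 1/(191/12) + 39/(5 + √10) = 12/191 + 39/(5 + √10)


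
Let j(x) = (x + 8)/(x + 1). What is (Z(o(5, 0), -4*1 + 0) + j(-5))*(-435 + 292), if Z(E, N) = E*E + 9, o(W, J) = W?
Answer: -19019/4 ≈ -4754.8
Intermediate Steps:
j(x) = (8 + x)/(1 + x)
Z(E, N) = 9 + E**2 (Z(E, N) = E**2 + 9 = 9 + E**2)
(Z(o(5, 0), -4*1 + 0) + j(-5))*(-435 + 292) = ((9 + 5**2) + (8 - 5)/(1 - 5))*(-435 + 292) = ((9 + 25) + 3/(-4))*(-143) = (34 - 1/4*3)*(-143) = (34 - 3/4)*(-143) = (133/4)*(-143) = -19019/4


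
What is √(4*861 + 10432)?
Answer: 2*√3469 ≈ 117.80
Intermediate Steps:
√(4*861 + 10432) = √(3444 + 10432) = √13876 = 2*√3469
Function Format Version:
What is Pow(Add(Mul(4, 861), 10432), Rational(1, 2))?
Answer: Mul(2, Pow(3469, Rational(1, 2))) ≈ 117.80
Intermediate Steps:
Pow(Add(Mul(4, 861), 10432), Rational(1, 2)) = Pow(Add(3444, 10432), Rational(1, 2)) = Pow(13876, Rational(1, 2)) = Mul(2, Pow(3469, Rational(1, 2)))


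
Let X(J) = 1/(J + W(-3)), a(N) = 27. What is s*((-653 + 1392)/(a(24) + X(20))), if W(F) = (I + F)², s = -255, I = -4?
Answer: -13002705/1864 ≈ -6975.7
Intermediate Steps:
W(F) = (-4 + F)²
X(J) = 1/(49 + J) (X(J) = 1/(J + (-4 - 3)²) = 1/(J + (-7)²) = 1/(J + 49) = 1/(49 + J))
s*((-653 + 1392)/(a(24) + X(20))) = -255*(-653 + 1392)/(27 + 1/(49 + 20)) = -188445/(27 + 1/69) = -188445/1864/69 = -188445*69/1864 = -255*50991/1864 = -13002705/1864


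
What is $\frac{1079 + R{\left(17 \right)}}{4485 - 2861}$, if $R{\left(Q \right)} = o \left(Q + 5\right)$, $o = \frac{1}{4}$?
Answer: $\frac{2169}{3248} \approx 0.6678$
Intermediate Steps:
$o = \frac{1}{4} \approx 0.25$
$R{\left(Q \right)} = \frac{5}{4} + \frac{Q}{4}$ ($R{\left(Q \right)} = \frac{Q + 5}{4} = \frac{5 + Q}{4} = \frac{5}{4} + \frac{Q}{4}$)
$\frac{1079 + R{\left(17 \right)}}{4485 - 2861} = \frac{1079 + \left(\frac{5}{4} + \frac{1}{4} \cdot 17\right)}{4485 - 2861} = \frac{1079 + \left(\frac{5}{4} + \frac{17}{4}\right)}{1624} = \left(1079 + \frac{11}{2}\right) \frac{1}{1624} = \frac{2169}{2} \cdot \frac{1}{1624} = \frac{2169}{3248}$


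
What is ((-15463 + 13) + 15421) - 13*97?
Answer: -1290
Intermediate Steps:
((-15463 + 13) + 15421) - 13*97 = (-15450 + 15421) - 1261 = -29 - 1261 = -1290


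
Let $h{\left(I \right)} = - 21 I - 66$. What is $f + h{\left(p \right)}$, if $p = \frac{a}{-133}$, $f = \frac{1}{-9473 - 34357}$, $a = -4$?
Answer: $- \frac{55488799}{832770} \approx -66.632$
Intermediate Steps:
$f = - \frac{1}{43830}$ ($f = \frac{1}{-43830} = - \frac{1}{43830} \approx -2.2815 \cdot 10^{-5}$)
$p = \frac{4}{133}$ ($p = - \frac{4}{-133} = \left(-4\right) \left(- \frac{1}{133}\right) = \frac{4}{133} \approx 0.030075$)
$h{\left(I \right)} = -66 - 21 I$
$f + h{\left(p \right)} = - \frac{1}{43830} - \frac{1266}{19} = - \frac{55488799}{832770}$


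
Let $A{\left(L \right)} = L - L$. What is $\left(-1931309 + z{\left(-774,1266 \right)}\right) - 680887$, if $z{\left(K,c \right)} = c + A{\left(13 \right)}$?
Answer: $-2610930$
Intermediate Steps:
$A{\left(L \right)} = 0$
$z{\left(K,c \right)} = c$ ($z{\left(K,c \right)} = c + 0 = c$)
$\left(-1931309 + z{\left(-774,1266 \right)}\right) - 680887 = \left(-1931309 + 1266\right) - 680887 = -1930043 - 680887 = -2610930$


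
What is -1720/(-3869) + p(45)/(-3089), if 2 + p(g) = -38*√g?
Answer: 5320818/11951341 + 114*√5/3089 ≈ 0.52773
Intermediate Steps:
p(g) = -2 - 38*√g
-1720/(-3869) + p(45)/(-3089) = -1720/(-3869) + (-2 - 114*√5)/(-3089) = -1720*(-1/3869) + (-2 - 114*√5)*(-1/3089) = 1720/3869 + (-2 - 114*√5)*(-1/3089) = 1720/3869 + (2/3089 + 114*√5/3089) = 5320818/11951341 + 114*√5/3089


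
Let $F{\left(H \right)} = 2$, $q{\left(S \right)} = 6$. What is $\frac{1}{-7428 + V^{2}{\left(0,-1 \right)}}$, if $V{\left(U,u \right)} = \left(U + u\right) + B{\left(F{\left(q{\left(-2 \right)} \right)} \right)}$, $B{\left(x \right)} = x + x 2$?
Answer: $- \frac{1}{7403} \approx -0.00013508$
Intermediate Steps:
$B{\left(x \right)} = 3 x$ ($B{\left(x \right)} = x + 2 x = 3 x$)
$V{\left(U,u \right)} = 6 + U + u$ ($V{\left(U,u \right)} = \left(U + u\right) + 3 \cdot 2 = \left(U + u\right) + 6 = 6 + U + u$)
$\frac{1}{-7428 + V^{2}{\left(0,-1 \right)}} = \frac{1}{-7428 + \left(6 + 0 - 1\right)^{2}} = \frac{1}{-7428 + 5^{2}} = \frac{1}{-7428 + 25} = \frac{1}{-7403} = - \frac{1}{7403}$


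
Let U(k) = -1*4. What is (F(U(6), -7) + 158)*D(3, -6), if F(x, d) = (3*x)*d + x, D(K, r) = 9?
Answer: 2142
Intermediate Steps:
U(k) = -4
F(x, d) = x + 3*d*x (F(x, d) = 3*d*x + x = x + 3*d*x)
(F(U(6), -7) + 158)*D(3, -6) = (-4*(1 + 3*(-7)) + 158)*9 = (-4*(1 - 21) + 158)*9 = (-4*(-20) + 158)*9 = (80 + 158)*9 = 238*9 = 2142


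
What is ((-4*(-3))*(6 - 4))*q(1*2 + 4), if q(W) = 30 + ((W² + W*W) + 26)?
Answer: 3072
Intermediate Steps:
q(W) = 56 + 2*W² (q(W) = 30 + ((W² + W²) + 26) = 30 + (2*W² + 26) = 30 + (26 + 2*W²) = 56 + 2*W²)
((-4*(-3))*(6 - 4))*q(1*2 + 4) = ((-4*(-3))*(6 - 4))*(56 + 2*(1*2 + 4)²) = (12*2)*(56 + 2*(2 + 4)²) = 24*(56 + 2*6²) = 24*(56 + 2*36) = 24*(56 + 72) = 24*128 = 3072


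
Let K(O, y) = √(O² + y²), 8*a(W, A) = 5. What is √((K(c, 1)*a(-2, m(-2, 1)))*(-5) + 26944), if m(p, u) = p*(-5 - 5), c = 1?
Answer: √(431104 - 50*√2)/4 ≈ 164.13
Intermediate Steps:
m(p, u) = -10*p (m(p, u) = p*(-10) = -10*p)
a(W, A) = 5/8 (a(W, A) = (⅛)*5 = 5/8)
√((K(c, 1)*a(-2, m(-2, 1)))*(-5) + 26944) = √((√(1² + 1²)*(5/8))*(-5) + 26944) = √((√(1 + 1)*(5/8))*(-5) + 26944) = √((√2*(5/8))*(-5) + 26944) = √((5*√2/8)*(-5) + 26944) = √(-25*√2/8 + 26944) = √(26944 - 25*√2/8)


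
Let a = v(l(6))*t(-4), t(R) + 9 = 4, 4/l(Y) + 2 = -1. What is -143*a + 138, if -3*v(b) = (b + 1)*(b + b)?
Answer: -1994/27 ≈ -73.852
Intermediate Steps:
l(Y) = -4/3 (l(Y) = 4/(-2 - 1) = 4/(-3) = 4*(-⅓) = -4/3)
t(R) = -5 (t(R) = -9 + 4 = -5)
v(b) = -2*b*(1 + b)/3 (v(b) = -(b + 1)*(b + b)/3 = -(1 + b)*2*b/3 = -2*b*(1 + b)/3)
a = 40/27 (a = -⅔*(-4/3)*(1 - 4/3)*(-5) = -⅔*(-4/3)*(-⅓)*(-5) = -8/27*(-5) = 40/27 ≈ 1.4815)
-143*a + 138 = -143*40/27 + 138 = -5720/27 + 138 = -1994/27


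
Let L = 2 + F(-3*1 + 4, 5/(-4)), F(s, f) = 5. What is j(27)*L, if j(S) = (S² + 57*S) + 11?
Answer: 15953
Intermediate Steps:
j(S) = 11 + S² + 57*S
L = 7 (L = 2 + 5 = 7)
j(27)*L = (11 + 27² + 57*27)*7 = (11 + 729 + 1539)*7 = 2279*7 = 15953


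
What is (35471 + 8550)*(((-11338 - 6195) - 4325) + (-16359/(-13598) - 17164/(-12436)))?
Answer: -40673800623425147/42276182 ≈ -9.6210e+8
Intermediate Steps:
(35471 + 8550)*(((-11338 - 6195) - 4325) + (-16359/(-13598) - 17164/(-12436))) = 44021*((-17533 - 4325) + (-16359*(-1/13598) - 17164*(-1/12436))) = 44021*(-21858 + (16359/13598 + 4291/3109)) = 44021*(-21858 + 109209149/42276182) = 44021*(-923963577007/42276182) = -40673800623425147/42276182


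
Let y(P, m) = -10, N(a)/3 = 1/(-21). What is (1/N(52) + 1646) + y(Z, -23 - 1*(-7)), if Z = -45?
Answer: 1629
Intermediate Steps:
N(a) = -⅐ (N(a) = 3/(-21) = 3*(-1/21) = -⅐)
(1/N(52) + 1646) + y(Z, -23 - 1*(-7)) = (1/(-⅐) + 1646) - 10 = (-7 + 1646) - 10 = 1639 - 10 = 1629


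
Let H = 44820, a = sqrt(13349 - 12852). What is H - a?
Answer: 44820 - sqrt(497) ≈ 44798.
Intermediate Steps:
a = sqrt(497) ≈ 22.293
H - a = 44820 - sqrt(497)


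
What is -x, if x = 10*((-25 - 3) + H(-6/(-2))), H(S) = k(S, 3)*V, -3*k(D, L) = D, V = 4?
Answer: 320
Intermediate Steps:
k(D, L) = -D/3
H(S) = -4*S/3 (H(S) = -S/3*4 = -4*S/3)
x = -320 (x = 10*((-25 - 3) - (-8)/(-2)) = 10*(-28 - (-8)*(-1)/2) = 10*(-28 - 4/3*3) = 10*(-28 - 4) = 10*(-32) = -320)
-x = -1*(-320) = 320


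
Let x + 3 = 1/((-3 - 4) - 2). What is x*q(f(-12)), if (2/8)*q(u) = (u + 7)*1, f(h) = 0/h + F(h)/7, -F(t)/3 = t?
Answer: -1360/9 ≈ -151.11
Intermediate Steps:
x = -28/9 (x = -3 + 1/((-3 - 4) - 2) = -3 + 1/(-7 - 2) = -3 + 1/(-9) = -3 - 1/9 = -28/9 ≈ -3.1111)
F(t) = -3*t
f(h) = -3*h/7 (f(h) = 0/h - 3*h/7 = 0 - 3*h*(1/7) = 0 - 3*h/7 = -3*h/7)
q(u) = 28 + 4*u (q(u) = 4*((u + 7)*1) = 4*((7 + u)*1) = 4*(7 + u) = 28 + 4*u)
x*q(f(-12)) = -28*(28 + 4*(-3/7*(-12)))/9 = -28*(28 + 4*(36/7))/9 = -28*(28 + 144/7)/9 = -28/9*340/7 = -1360/9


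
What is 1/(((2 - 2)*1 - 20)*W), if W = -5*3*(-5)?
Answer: -1/1500 ≈ -0.00066667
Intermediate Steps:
W = 75 (W = -15*(-5) = 75)
1/(((2 - 2)*1 - 20)*W) = 1/(((2 - 2)*1 - 20)*75) = 1/((0*1 - 20)*75) = 1/((0 - 20)*75) = 1/(-20*75) = 1/(-1500) = -1/1500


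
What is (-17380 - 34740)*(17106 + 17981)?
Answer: -1828734440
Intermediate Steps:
(-17380 - 34740)*(17106 + 17981) = -52120*35087 = -1828734440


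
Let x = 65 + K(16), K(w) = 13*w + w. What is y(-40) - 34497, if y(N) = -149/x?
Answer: -9969782/289 ≈ -34498.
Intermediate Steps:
K(w) = 14*w
x = 289 (x = 65 + 14*16 = 65 + 224 = 289)
y(N) = -149/289
y(-40) - 34497 = -149/289 - 34497 = -9969782/289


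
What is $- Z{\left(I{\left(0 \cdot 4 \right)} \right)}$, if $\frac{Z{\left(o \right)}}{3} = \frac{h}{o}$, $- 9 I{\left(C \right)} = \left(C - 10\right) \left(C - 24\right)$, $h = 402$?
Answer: $\frac{1809}{40} \approx 45.225$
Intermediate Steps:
$I{\left(C \right)} = - \frac{\left(-24 + C\right) \left(-10 + C\right)}{9}$ ($I{\left(C \right)} = - \frac{\left(C - 10\right) \left(C - 24\right)}{9} = - \frac{\left(-10 + C\right) \left(-24 + C\right)}{9} = - \frac{\left(-24 + C\right) \left(-10 + C\right)}{9}$)
$Z{\left(o \right)} = \frac{1206}{o}$ ($Z{\left(o \right)} = 3 \frac{402}{o} = \frac{1206}{o}$)
$- Z{\left(I{\left(0 \cdot 4 \right)} \right)} = - \frac{1206}{- \frac{80}{3} - \frac{\left(0 \cdot 4\right)^{2}}{9} + \frac{34 \cdot 0 \cdot 4}{9}} = - \frac{1206}{- \frac{80}{3} - \frac{0^{2}}{9} + \frac{34}{9} \cdot 0} = - \frac{1206}{- \frac{80}{3} - 0 + 0} = - \frac{1206}{- \frac{80}{3} + 0 + 0} = - \frac{1206}{- \frac{80}{3}} = - \frac{1206 \left(-3\right)}{80} = \left(-1\right) \left(- \frac{1809}{40}\right) = \frac{1809}{40}$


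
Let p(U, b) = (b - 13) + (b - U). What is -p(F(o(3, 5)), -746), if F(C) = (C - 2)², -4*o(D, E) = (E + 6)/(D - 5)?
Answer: 96345/64 ≈ 1505.4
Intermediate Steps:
o(D, E) = -(6 + E)/(4*(-5 + D)) (o(D, E) = -(E + 6)/(4*(D - 5)) = -(6 + E)/(4*(-5 + D)))
F(C) = (-2 + C)²
p(U, b) = -13 - U + 2*b (p(U, b) = (-13 + b) + (b - U) = -13 - U + 2*b)
-p(F(o(3, 5)), -746) = -(-13 - (-2 + (-6 - 1*5)/(4*(-5 + 3)))² + 2*(-746)) = -(-13 - (-2 + (¼)*(-6 - 5)/(-2))² - 1492) = -(-13 - (-2 + (¼)*(-½)*(-11))² - 1492) = -(-13 - (-2 + 11/8)² - 1492) = -(-13 - (-5/8)² - 1492) = -(-13 - 1*25/64 - 1492) = -(-13 - 25/64 - 1492) = -1*(-96345/64) = 96345/64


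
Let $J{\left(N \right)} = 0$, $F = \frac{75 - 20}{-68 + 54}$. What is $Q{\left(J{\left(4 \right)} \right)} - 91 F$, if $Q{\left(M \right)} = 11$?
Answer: $\frac{737}{2} \approx 368.5$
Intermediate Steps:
$F = - \frac{55}{14}$ ($F = \frac{55}{-14} = 55 \left(- \frac{1}{14}\right) = - \frac{55}{14} \approx -3.9286$)
$Q{\left(J{\left(4 \right)} \right)} - 91 F = 11 - - \frac{715}{2} = 11 + \frac{715}{2} = \frac{737}{2}$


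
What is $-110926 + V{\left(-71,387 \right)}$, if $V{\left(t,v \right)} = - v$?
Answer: $-111313$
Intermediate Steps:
$-110926 + V{\left(-71,387 \right)} = -110926 - 387 = -111313$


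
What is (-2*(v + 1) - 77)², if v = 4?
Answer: 7569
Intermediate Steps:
(-2*(v + 1) - 77)² = (-2*(4 + 1) - 77)² = (-2*5 - 77)² = (-10 - 77)² = (-87)² = 7569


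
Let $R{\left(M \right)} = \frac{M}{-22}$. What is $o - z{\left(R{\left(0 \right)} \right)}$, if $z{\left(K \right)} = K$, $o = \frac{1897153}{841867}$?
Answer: $\frac{1897153}{841867} \approx 2.2535$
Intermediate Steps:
$R{\left(M \right)} = - \frac{M}{22}$ ($R{\left(M \right)} = M \left(- \frac{1}{22}\right) = - \frac{M}{22}$)
$o = \frac{1897153}{841867}$ ($o = 1897153 \cdot \frac{1}{841867} = \frac{1897153}{841867} \approx 2.2535$)
$o - z{\left(R{\left(0 \right)} \right)} = \frac{1897153}{841867} - \left(- \frac{1}{22}\right) 0 = \frac{1897153}{841867} - 0 = \frac{1897153}{841867} + 0 = \frac{1897153}{841867}$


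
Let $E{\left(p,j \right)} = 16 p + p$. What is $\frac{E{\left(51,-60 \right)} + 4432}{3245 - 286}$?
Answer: $\frac{5299}{2959} \approx 1.7908$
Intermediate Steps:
$E{\left(p,j \right)} = 17 p$
$\frac{E{\left(51,-60 \right)} + 4432}{3245 - 286} = \frac{17 \cdot 51 + 4432}{3245 - 286} = \frac{867 + 4432}{2959} = 5299 \cdot \frac{1}{2959} = \frac{5299}{2959}$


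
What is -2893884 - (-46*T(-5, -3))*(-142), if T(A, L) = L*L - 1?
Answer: -2946140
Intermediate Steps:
T(A, L) = -1 + L² (T(A, L) = L² - 1 = -1 + L²)
-2893884 - (-46*T(-5, -3))*(-142) = -2893884 - (-46*(-1 + (-3)²))*(-142) = -2893884 - (-46*(-1 + 9))*(-142) = -2893884 - (-46*8)*(-142) = -2893884 - (-368)*(-142) = -2893884 - 1*52256 = -2893884 - 52256 = -2946140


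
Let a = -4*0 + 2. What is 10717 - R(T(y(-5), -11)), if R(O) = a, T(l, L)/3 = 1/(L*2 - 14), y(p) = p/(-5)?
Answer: 10715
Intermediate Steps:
y(p) = -p/5 (y(p) = p*(-⅕) = -p/5)
T(l, L) = 3/(-14 + 2*L) (T(l, L) = 3/(L*2 - 14) = 3/(2*L - 14) = 3/(-14 + 2*L))
a = 2 (a = 0 + 2 = 2)
R(O) = 2
10717 - R(T(y(-5), -11)) = 10717 - 1*2 = 10717 - 2 = 10715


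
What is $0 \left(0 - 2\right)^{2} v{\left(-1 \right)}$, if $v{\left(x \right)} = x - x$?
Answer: $0$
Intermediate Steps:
$v{\left(x \right)} = 0$
$0 \left(0 - 2\right)^{2} v{\left(-1 \right)} = 0 \left(0 - 2\right)^{2} \cdot 0 = 0 \left(-2\right)^{2} \cdot 0 = 0 \cdot 4 \cdot 0 = 0 \cdot 0 = 0$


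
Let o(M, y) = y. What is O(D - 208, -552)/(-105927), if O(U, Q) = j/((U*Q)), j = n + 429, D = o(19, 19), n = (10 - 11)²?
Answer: -215/5525576028 ≈ -3.8910e-8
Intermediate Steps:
n = 1 (n = (-1)² = 1)
D = 19
j = 430 (j = 1 + 429 = 430)
O(U, Q) = 430/(Q*U) (O(U, Q) = 430/((U*Q)) = 430/((Q*U)) = 430*(1/(Q*U)) = 430/(Q*U))
O(D - 208, -552)/(-105927) = (430/(-552*(19 - 208)))/(-105927) = (430*(-1/552)/(-189))*(-1/105927) = (430*(-1/552)*(-1/189))*(-1/105927) = (215/52164)*(-1/105927) = -215/5525576028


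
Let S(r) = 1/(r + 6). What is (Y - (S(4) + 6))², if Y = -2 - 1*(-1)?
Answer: 5041/100 ≈ 50.410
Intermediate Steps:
S(r) = 1/(6 + r)
Y = -1 (Y = -2 + 1 = -1)
(Y - (S(4) + 6))² = (-1 - (1/(6 + 4) + 6))² = (-1 - (1/10 + 6))² = (-1 - (⅒ + 6))² = (-1 - 1*61/10)² = (-1 - 61/10)² = (-71/10)² = 5041/100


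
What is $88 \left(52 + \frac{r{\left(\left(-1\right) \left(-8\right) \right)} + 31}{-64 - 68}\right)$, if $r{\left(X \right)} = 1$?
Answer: $\frac{13664}{3} \approx 4554.7$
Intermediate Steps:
$88 \left(52 + \frac{r{\left(\left(-1\right) \left(-8\right) \right)} + 31}{-64 - 68}\right) = 88 \left(52 + \frac{1 + 31}{-64 - 68}\right) = 88 \left(52 + \frac{32}{-132}\right) = 88 \left(52 + 32 \left(- \frac{1}{132}\right)\right) = 88 \left(52 - \frac{8}{33}\right) = 88 \cdot \frac{1708}{33} = \frac{13664}{3}$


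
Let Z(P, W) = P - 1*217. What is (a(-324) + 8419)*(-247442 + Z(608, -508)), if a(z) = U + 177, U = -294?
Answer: -2051017402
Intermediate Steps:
Z(P, W) = -217 + P (Z(P, W) = P - 217 = -217 + P)
a(z) = -117 (a(z) = -294 + 177 = -117)
(a(-324) + 8419)*(-247442 + Z(608, -508)) = (-117 + 8419)*(-247442 + (-217 + 608)) = 8302*(-247442 + 391) = 8302*(-247051) = -2051017402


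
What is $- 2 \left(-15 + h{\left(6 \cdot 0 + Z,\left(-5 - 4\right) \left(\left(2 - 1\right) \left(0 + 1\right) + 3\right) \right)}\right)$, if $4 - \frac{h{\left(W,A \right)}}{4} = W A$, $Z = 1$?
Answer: $-290$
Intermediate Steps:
$h{\left(W,A \right)} = 16 - 4 A W$ ($h{\left(W,A \right)} = 16 - 4 W A = 16 - 4 A W$)
$- 2 \left(-15 + h{\left(6 \cdot 0 + Z,\left(-5 - 4\right) \left(\left(2 - 1\right) \left(0 + 1\right) + 3\right) \right)}\right) = - 2 \left(-15 - \left(-16 + 4 \left(-5 - 4\right) \left(\left(2 - 1\right) \left(0 + 1\right) + 3\right) \left(6 \cdot 0 + 1\right)\right)\right) = - 2 \left(-15 - \left(-16 + 4 \left(- 9 \left(1 \cdot 1 + 3\right)\right) \left(0 + 1\right)\right)\right) = - 2 \left(-15 - \left(-16 + 4 \left(- 9 \left(1 + 3\right)\right) 1\right)\right) = - 2 \left(-15 - \left(-16 + 4 \left(\left(-9\right) 4\right) 1\right)\right) = - 2 \left(-15 - \left(-16 - 144\right)\right) = - 2 \left(-15 + \left(16 + 144\right)\right) = - 2 \left(-15 + 160\right) = \left(-2\right) 145 = -290$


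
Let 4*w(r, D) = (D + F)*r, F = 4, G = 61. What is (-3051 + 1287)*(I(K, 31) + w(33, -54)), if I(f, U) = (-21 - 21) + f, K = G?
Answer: 694134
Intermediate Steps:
K = 61
w(r, D) = r*(4 + D)/4 (w(r, D) = ((D + 4)*r)/4 = ((4 + D)*r)/4 = (r*(4 + D))/4 = r*(4 + D)/4)
I(f, U) = -42 + f
(-3051 + 1287)*(I(K, 31) + w(33, -54)) = (-3051 + 1287)*((-42 + 61) + (1/4)*33*(4 - 54)) = -1764*(19 + (1/4)*33*(-50)) = -1764*(19 - 825/2) = -1764*(-787/2) = 694134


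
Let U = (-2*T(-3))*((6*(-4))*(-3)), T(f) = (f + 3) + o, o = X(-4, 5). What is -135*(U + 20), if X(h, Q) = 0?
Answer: -2700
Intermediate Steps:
o = 0
T(f) = 3 + f (T(f) = (f + 3) + 0 = (3 + f) + 0 = 3 + f)
U = 0 (U = (-2*(3 - 3))*((6*(-4))*(-3)) = (-2*0)*(-24*(-3)) = 0*72 = 0)
-135*(U + 20) = -135*(0 + 20) = -135*20 = -2700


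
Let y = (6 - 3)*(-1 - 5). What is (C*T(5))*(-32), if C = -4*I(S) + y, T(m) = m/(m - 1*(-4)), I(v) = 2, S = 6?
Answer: 4160/9 ≈ 462.22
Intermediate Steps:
y = -18 (y = 3*(-6) = -18)
T(m) = m/(4 + m) (T(m) = m/(m + 4) = m/(4 + m))
C = -26 (C = -4*2 - 18 = -8 - 18 = -26)
(C*T(5))*(-32) = -130/(4 + 5)*(-32) = -130/9*(-32) = 4160/9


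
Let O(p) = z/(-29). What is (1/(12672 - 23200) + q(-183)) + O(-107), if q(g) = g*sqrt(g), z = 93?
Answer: -979133/305312 - 183*I*sqrt(183) ≈ -3.207 - 2475.6*I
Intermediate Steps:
q(g) = g**(3/2)
O(p) = -93/29 (O(p) = 93/(-29) = 93*(-1/29) = -93/29)
(1/(12672 - 23200) + q(-183)) + O(-107) = (1/(12672 - 23200) + (-183)**(3/2)) - 93/29 = (1/(-10528) - 183*I*sqrt(183)) - 93/29 = (-1/10528 - 183*I*sqrt(183)) - 93/29 = -979133/305312 - 183*I*sqrt(183)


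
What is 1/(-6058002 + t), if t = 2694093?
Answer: -1/3363909 ≈ -2.9727e-7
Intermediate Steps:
1/(-6058002 + t) = 1/(-6058002 + 2694093) = 1/(-3363909) = -1/3363909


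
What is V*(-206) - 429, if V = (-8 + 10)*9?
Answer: -4137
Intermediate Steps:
V = 18 (V = 2*9 = 18)
V*(-206) - 429 = 18*(-206) - 429 = -3708 - 429 = -4137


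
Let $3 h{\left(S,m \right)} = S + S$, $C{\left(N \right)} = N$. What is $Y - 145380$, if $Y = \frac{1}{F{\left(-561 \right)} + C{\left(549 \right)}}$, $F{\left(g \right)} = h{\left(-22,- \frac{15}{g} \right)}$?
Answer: $- \frac{233044137}{1603} \approx -1.4538 \cdot 10^{5}$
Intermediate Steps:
$h{\left(S,m \right)} = \frac{2 S}{3}$ ($h{\left(S,m \right)} = \frac{S + S}{3} = \frac{2 S}{3}$)
$F{\left(g \right)} = - \frac{44}{3}$ ($F{\left(g \right)} = \frac{2}{3} \left(-22\right) = - \frac{44}{3}$)
$Y = \frac{3}{1603}$ ($Y = \frac{1}{- \frac{44}{3} + 549} = \frac{1}{\frac{1603}{3}} = \frac{3}{1603} \approx 0.0018715$)
$Y - 145380 = \frac{3}{1603} - 145380 = - \frac{233044137}{1603}$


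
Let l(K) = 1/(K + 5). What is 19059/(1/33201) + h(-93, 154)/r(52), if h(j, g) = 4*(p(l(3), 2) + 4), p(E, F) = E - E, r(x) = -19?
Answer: 12022779305/19 ≈ 6.3278e+8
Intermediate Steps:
l(K) = 1/(5 + K)
p(E, F) = 0
h(j, g) = 16 (h(j, g) = 4*(0 + 4) = 4*4 = 16)
19059/(1/33201) + h(-93, 154)/r(52) = 19059/(1/33201) + 16/(-19) = 19059/(1/33201) + 16*(-1/19) = 19059*33201 - 16/19 = 632777859 - 16/19 = 12022779305/19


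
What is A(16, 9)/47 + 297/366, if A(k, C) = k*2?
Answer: 8557/5734 ≈ 1.4923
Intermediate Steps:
A(k, C) = 2*k
A(16, 9)/47 + 297/366 = (2*16)/47 + 297/366 = 32*(1/47) + 297*(1/366) = 32/47 + 99/122 = 8557/5734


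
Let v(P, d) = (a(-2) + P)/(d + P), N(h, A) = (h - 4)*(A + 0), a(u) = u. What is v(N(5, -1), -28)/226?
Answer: 3/6554 ≈ 0.00045774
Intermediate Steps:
N(h, A) = A*(-4 + h) (N(h, A) = (-4 + h)*A = A*(-4 + h))
v(P, d) = (-2 + P)/(P + d) (v(P, d) = (-2 + P)/(d + P) = (-2 + P)/(P + d))
v(N(5, -1), -28)/226 = ((-2 - (-4 + 5))/(-(-4 + 5) - 28))/226 = ((-2 - 1*1)/(-1*1 - 28))*(1/226) = ((-2 - 1)/(-1 - 28))*(1/226) = (-3/(-29))*(1/226) = -1/29*(-3)*(1/226) = (3/29)*(1/226) = 3/6554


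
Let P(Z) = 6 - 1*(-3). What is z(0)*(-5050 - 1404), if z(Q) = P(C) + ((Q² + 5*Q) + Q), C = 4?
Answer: -58086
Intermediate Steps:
P(Z) = 9 (P(Z) = 6 + 3 = 9)
z(Q) = 9 + Q² + 6*Q (z(Q) = 9 + ((Q² + 5*Q) + Q) = 9 + (Q² + 6*Q) = 9 + Q² + 6*Q)
z(0)*(-5050 - 1404) = (9 + 0² + 6*0)*(-5050 - 1404) = (9 + 0 + 0)*(-6454) = 9*(-6454) = -58086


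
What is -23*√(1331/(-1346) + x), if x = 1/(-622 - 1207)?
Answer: -23*I*√5996399856330/2461834 ≈ -22.878*I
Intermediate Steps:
x = -1/1829 (x = 1/(-1829) = -1/1829 ≈ -0.00054675)
-23*√(1331/(-1346) + x) = -23*√(1331/(-1346) - 1/1829) = -23*√(1331*(-1/1346) - 1/1829) = -23*√(-1331/1346 - 1/1829) = -23*I*√5996399856330/2461834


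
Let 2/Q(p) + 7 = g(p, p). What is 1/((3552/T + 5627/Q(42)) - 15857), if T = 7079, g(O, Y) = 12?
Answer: -14158/25328637 ≈ -0.00055897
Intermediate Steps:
Q(p) = ⅖ (Q(p) = 2/(-7 + 12) = 2/5 = 2*(⅕) = ⅖)
1/((3552/T + 5627/Q(42)) - 15857) = 1/((3552/7079 + 5627/(⅖)) - 15857) = 1/((3552*(1/7079) + 5627*(5/2)) - 15857) = 1/((3552/7079 + 28135/2) - 15857) = 1/(199174769/14158 - 15857) = 1/(-25328637/14158) = -14158/25328637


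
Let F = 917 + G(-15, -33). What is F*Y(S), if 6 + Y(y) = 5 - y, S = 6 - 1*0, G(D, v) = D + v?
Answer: -6083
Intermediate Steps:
S = 6 (S = 6 + 0 = 6)
Y(y) = -1 - y (Y(y) = -6 + (5 - y) = -1 - y)
F = 869 (F = 917 + (-15 - 33) = 917 - 48 = 869)
F*Y(S) = 869*(-1 - 1*6) = 869*(-1 - 6) = 869*(-7) = -6083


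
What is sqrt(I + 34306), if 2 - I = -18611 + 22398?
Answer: sqrt(30521) ≈ 174.70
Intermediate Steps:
I = -3785 (I = 2 - (-18611 + 22398) = 2 - 1*3787 = 2 - 3787 = -3785)
sqrt(I + 34306) = sqrt(-3785 + 34306) = sqrt(30521)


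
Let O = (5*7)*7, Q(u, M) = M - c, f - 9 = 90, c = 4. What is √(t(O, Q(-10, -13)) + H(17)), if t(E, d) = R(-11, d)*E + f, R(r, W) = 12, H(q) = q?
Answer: 4*√191 ≈ 55.281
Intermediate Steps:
f = 99 (f = 9 + 90 = 99)
Q(u, M) = -4 + M (Q(u, M) = M - 1*4 = M - 4 = -4 + M)
O = 245 (O = 35*7 = 245)
t(E, d) = 99 + 12*E (t(E, d) = 12*E + 99 = 99 + 12*E)
√(t(O, Q(-10, -13)) + H(17)) = √((99 + 12*245) + 17) = √((99 + 2940) + 17) = √(3039 + 17) = √3056 = 4*√191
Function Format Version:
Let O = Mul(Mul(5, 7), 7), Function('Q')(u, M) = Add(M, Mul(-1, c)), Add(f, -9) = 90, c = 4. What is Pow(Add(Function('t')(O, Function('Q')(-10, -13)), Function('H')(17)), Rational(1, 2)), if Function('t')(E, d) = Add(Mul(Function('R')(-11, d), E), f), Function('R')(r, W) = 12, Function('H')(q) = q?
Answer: Mul(4, Pow(191, Rational(1, 2))) ≈ 55.281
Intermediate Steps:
f = 99 (f = Add(9, 90) = 99)
Function('Q')(u, M) = Add(-4, M) (Function('Q')(u, M) = Add(M, Mul(-1, 4)) = Add(M, -4) = Add(-4, M))
O = 245 (O = Mul(35, 7) = 245)
Function('t')(E, d) = Add(99, Mul(12, E)) (Function('t')(E, d) = Add(Mul(12, E), 99) = Add(99, Mul(12, E)))
Pow(Add(Function('t')(O, Function('Q')(-10, -13)), Function('H')(17)), Rational(1, 2)) = Pow(Add(Add(99, Mul(12, 245)), 17), Rational(1, 2)) = Pow(Add(Add(99, 2940), 17), Rational(1, 2)) = Pow(Add(3039, 17), Rational(1, 2)) = Pow(3056, Rational(1, 2)) = Mul(4, Pow(191, Rational(1, 2)))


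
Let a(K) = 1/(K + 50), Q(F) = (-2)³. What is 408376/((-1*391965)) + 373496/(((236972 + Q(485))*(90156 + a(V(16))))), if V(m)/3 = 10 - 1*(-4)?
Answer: -9555172330788368/9171342023752545 ≈ -1.0419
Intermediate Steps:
V(m) = 42 (V(m) = 3*(10 - 1*(-4)) = 3*(10 + 4) = 3*14 = 42)
Q(F) = -8
a(K) = 1/(50 + K)
408376/((-1*391965)) + 373496/(((236972 + Q(485))*(90156 + a(V(16))))) = 408376/((-1*391965)) + 373496/(((236972 - 8)*(90156 + 1/(50 + 42)))) = 408376/(-391965) + 373496/((236964*(90156 + 1/92))) = 408376*(-1/391965) + 373496/((236964*(90156 + 1/92))) = -408376/391965 + 373496/((236964*(8294353/92))) = -408376/391965 + 373496/(491365766073/23) = -408376/391965 + 373496*(23/491365766073) = -408376/391965 + 8590408/491365766073 = -9555172330788368/9171342023752545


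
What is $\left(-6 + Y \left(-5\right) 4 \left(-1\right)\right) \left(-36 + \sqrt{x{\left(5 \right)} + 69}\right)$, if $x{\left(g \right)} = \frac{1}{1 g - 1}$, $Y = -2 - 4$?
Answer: $4536 - 63 \sqrt{277} \approx 3487.5$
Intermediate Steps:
$Y = -6$
$x{\left(g \right)} = \frac{1}{-1 + g}$ ($x{\left(g \right)} = \frac{1}{g - 1} = \frac{1}{-1 + g}$)
$\left(-6 + Y \left(-5\right) 4 \left(-1\right)\right) \left(-36 + \sqrt{x{\left(5 \right)} + 69}\right) = \left(-6 - 6 \left(-5\right) 4 \left(-1\right)\right) \left(-36 + \sqrt{\frac{1}{-1 + 5} + 69}\right) = \left(-6 - 6 \left(\left(-20\right) \left(-1\right)\right)\right) \left(-36 + \sqrt{\frac{1}{4} + 69}\right) = \left(-6 - 120\right) \left(-36 + \sqrt{\frac{1}{4} + 69}\right) = \left(-6 - 120\right) \left(-36 + \sqrt{\frac{277}{4}}\right) = - 126 \left(-36 + \frac{\sqrt{277}}{2}\right) = 4536 - 63 \sqrt{277}$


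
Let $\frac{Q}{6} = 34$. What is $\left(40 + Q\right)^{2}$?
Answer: $59536$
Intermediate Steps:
$Q = 204$ ($Q = 6 \cdot 34 = 204$)
$\left(40 + Q\right)^{2} = \left(40 + 204\right)^{2} = 244^{2} = 59536$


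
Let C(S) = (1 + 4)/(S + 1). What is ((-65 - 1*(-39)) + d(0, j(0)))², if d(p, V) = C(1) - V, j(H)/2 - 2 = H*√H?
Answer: 3025/4 ≈ 756.25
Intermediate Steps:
C(S) = 5/(1 + S)
j(H) = 4 + 2*H^(3/2) (j(H) = 4 + 2*(H*√H) = 4 + 2*H^(3/2))
d(p, V) = 5/2 - V (d(p, V) = 5/(1 + 1) - V = 5/2 - V)
((-65 - 1*(-39)) + d(0, j(0)))² = ((-65 - 1*(-39)) + (5/2 - (4 + 2*0^(3/2))))² = ((-65 + 39) + (5/2 - (4 + 2*0)))² = (-26 + (5/2 - (4 + 0)))² = (-26 + (5/2 - 1*4))² = (-26 + (5/2 - 4))² = (-26 - 3/2)² = (-55/2)² = 3025/4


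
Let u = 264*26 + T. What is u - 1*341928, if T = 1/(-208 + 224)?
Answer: -5361023/16 ≈ -3.3506e+5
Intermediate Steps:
T = 1/16 ≈ 0.062500
u = 109825/16 (u = 264*26 + 1/16 = 6864 + 1/16 = 109825/16 ≈ 6864.1)
u - 1*341928 = 109825/16 - 1*341928 = 109825/16 - 341928 = -5361023/16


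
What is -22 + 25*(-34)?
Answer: -872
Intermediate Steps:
-22 + 25*(-34) = -22 - 850 = -872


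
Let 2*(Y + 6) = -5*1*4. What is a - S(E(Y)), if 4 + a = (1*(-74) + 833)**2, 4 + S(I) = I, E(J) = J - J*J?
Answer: 576353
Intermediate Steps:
Y = -16 (Y = -6 + (-5*1*4)/2 = -6 + (-5*4)/2 = -6 + (1/2)*(-20) = -6 - 10 = -16)
E(J) = J - J**2
S(I) = -4 + I
a = 576077 (a = -4 + (1*(-74) + 833)**2 = -4 + (-74 + 833)**2 = -4 + 759**2 = -4 + 576081 = 576077)
a - S(E(Y)) = 576077 - (-4 - 16*(1 - 1*(-16))) = 576077 - (-4 - 16*(1 + 16)) = 576077 - (-4 - 16*17) = 576077 - (-4 - 272) = 576077 - 1*(-276) = 576077 + 276 = 576353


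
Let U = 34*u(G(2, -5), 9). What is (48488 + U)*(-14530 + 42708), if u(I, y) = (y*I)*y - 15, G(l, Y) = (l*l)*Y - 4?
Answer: -510529004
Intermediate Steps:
G(l, Y) = -4 + Y*l² (G(l, Y) = l²*Y - 4 = Y*l² - 4 = -4 + Y*l²)
u(I, y) = -15 + I*y² (u(I, y) = (I*y)*y - 15 = I*y² - 15 = -15 + I*y²)
U = -66606 (U = 34*(-15 + (-4 - 5*2²)*9²) = 34*(-15 + (-4 - 5*4)*81) = 34*(-15 + (-4 - 20)*81) = 34*(-15 - 24*81) = 34*(-15 - 1944) = 34*(-1959) = -66606)
(48488 + U)*(-14530 + 42708) = (48488 - 66606)*(-14530 + 42708) = -18118*28178 = -510529004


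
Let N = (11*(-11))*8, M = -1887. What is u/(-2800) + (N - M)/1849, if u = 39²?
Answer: -239129/5177200 ≈ -0.046189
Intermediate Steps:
N = -968 (N = -121*8 = -968)
u = 1521
u/(-2800) + (N - M)/1849 = 1521/(-2800) + (-968 - 1*(-1887))/1849 = 1521*(-1/2800) + (-968 + 1887)*(1/1849) = -1521/2800 + 919*(1/1849) = -1521/2800 + 919/1849 = -239129/5177200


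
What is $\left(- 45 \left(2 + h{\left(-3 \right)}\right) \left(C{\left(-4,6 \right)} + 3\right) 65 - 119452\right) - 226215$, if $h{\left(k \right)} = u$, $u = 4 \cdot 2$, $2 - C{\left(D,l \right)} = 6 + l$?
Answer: $-140917$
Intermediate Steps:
$C{\left(D,l \right)} = -4 - l$ ($C{\left(D,l \right)} = 2 - \left(6 + l\right) = -4 - l$)
$u = 8$
$h{\left(k \right)} = 8$
$\left(- 45 \left(2 + h{\left(-3 \right)}\right) \left(C{\left(-4,6 \right)} + 3\right) 65 - 119452\right) - 226215 = \left(- 45 \left(2 + 8\right) \left(\left(-4 - 6\right) + 3\right) 65 - 119452\right) - 226215 = \left(- 45 \cdot 10 \left(\left(-4 - 6\right) + 3\right) 65 - 119452\right) - 226215 = \left(- 45 \cdot 10 \left(-10 + 3\right) 65 - 119452\right) - 226215 = \left(- 45 \cdot 10 \left(-7\right) 65 - 119452\right) - 226215 = \left(\left(-45\right) \left(-70\right) 65 - 119452\right) - 226215 = \left(3150 \cdot 65 - 119452\right) - 226215 = \left(204750 - 119452\right) - 226215 = 85298 - 226215 = -140917$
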